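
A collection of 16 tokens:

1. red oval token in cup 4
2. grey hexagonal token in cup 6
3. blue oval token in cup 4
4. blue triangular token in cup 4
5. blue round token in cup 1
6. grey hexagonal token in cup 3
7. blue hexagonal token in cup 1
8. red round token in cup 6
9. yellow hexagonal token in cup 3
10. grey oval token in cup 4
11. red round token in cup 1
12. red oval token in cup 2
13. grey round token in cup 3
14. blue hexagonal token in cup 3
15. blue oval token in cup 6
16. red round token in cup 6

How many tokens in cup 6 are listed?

4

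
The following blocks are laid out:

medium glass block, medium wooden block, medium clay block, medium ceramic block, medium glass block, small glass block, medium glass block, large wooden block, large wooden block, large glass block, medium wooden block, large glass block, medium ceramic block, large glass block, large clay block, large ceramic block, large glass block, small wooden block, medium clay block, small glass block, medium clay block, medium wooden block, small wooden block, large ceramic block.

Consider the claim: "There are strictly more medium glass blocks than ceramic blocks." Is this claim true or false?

False

There are 3 medium glass blocks.
There are 4 ceramic blocks.
The claim requires 3 > 4, which does not hold.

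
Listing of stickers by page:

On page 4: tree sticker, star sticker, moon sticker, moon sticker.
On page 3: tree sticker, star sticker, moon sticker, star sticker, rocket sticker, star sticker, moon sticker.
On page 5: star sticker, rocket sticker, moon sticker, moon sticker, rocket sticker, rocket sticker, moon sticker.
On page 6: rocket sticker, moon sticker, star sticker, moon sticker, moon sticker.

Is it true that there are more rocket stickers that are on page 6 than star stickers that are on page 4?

|rocket stickers on page 6| = 1.
|star stickers on page 4| = 1.
The claim requires 1 > 1, which does not hold.

False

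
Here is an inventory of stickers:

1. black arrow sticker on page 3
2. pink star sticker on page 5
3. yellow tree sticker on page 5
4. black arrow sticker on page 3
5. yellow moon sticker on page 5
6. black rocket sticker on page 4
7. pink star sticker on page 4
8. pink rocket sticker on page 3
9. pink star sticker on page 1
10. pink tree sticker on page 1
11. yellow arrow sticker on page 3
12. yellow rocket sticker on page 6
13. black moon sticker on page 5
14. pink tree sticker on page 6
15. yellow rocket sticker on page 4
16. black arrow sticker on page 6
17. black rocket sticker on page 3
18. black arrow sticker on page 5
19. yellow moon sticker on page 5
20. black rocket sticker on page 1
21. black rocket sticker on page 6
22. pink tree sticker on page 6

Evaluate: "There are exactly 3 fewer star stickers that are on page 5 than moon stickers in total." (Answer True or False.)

False

star stickers on page 5: 1.
moon stickers: 3.
The claim requires 3 − 1 (= 2) to equal 3, which does not hold.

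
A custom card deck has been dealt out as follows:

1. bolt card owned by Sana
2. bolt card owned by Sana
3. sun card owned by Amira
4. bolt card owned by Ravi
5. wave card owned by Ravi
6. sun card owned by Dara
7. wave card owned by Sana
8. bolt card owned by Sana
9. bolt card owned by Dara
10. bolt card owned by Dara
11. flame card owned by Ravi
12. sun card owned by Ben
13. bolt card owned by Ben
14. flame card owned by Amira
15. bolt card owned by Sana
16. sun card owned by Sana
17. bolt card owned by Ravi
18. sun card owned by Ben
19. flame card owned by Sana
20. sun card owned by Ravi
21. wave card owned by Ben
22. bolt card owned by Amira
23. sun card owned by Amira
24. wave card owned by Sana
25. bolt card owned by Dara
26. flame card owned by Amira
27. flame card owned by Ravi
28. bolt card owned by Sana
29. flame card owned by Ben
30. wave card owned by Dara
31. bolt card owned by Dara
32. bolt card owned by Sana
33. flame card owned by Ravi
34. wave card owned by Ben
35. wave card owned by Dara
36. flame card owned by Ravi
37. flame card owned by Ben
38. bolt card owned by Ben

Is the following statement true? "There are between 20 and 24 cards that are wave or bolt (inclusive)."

|cards that are wave or bolt| = 22.
The claim requires 20 ≤ 22 ≤ 24, which holds.

True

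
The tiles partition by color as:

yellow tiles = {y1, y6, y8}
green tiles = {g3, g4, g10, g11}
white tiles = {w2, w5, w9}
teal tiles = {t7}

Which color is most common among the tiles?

Counts by color: green 4, white 3, yellow 3, teal 1.
The maximum is 4, held uniquely by green.

green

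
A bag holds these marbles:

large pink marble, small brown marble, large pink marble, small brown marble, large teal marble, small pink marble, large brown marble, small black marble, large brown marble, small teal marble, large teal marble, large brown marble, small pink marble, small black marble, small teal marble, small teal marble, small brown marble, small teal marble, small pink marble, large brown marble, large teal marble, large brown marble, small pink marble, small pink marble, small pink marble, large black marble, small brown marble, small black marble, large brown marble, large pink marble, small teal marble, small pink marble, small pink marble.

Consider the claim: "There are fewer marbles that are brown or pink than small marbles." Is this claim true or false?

There are 21 marbles that are brown or pink.
There are 20 small marbles.
The claim requires 21 < 20, which does not hold.

False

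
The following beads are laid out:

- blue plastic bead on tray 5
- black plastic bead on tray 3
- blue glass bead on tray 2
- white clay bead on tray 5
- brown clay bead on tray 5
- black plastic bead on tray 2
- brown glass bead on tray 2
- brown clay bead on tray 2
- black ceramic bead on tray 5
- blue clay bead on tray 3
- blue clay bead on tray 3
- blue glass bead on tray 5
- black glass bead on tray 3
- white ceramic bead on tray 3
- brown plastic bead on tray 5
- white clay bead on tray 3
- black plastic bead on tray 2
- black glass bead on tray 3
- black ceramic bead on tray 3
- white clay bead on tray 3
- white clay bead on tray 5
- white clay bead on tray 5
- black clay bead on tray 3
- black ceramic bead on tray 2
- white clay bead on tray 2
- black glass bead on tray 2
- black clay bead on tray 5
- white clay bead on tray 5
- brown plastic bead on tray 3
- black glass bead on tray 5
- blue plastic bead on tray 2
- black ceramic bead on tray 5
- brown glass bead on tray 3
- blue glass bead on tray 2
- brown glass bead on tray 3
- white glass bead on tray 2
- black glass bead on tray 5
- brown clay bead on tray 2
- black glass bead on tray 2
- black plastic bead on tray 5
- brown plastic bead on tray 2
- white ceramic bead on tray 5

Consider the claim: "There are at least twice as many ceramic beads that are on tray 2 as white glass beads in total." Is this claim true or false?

There is 1 ceramic bead on tray 2.
There is 1 white glass bead.
The claim requires 1 ≥ 2 × 1 = 2, which does not hold.

False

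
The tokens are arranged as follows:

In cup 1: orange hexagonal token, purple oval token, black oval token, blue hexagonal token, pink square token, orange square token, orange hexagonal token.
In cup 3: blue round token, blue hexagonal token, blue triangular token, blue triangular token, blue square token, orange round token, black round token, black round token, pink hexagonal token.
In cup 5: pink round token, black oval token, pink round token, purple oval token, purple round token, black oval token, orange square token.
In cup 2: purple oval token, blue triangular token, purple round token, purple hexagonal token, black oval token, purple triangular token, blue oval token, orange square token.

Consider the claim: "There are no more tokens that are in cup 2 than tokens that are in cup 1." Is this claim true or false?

tokens in cup 2: 8.
tokens in cup 1: 7.
The claim requires 8 ≤ 7, which does not hold.

False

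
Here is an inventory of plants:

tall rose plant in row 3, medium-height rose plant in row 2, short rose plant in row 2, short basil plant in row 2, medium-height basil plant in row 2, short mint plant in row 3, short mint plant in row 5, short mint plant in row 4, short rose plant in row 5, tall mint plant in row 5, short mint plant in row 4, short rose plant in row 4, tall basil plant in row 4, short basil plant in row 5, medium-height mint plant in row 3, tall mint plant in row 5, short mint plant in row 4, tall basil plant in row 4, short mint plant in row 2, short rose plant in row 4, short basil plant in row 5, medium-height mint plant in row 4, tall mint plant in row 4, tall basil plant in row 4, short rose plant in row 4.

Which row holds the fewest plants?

Counts by row: row 4→11, row 5→6, row 2→5, row 3→3.
The minimum is 3, held uniquely by row 3.

row 3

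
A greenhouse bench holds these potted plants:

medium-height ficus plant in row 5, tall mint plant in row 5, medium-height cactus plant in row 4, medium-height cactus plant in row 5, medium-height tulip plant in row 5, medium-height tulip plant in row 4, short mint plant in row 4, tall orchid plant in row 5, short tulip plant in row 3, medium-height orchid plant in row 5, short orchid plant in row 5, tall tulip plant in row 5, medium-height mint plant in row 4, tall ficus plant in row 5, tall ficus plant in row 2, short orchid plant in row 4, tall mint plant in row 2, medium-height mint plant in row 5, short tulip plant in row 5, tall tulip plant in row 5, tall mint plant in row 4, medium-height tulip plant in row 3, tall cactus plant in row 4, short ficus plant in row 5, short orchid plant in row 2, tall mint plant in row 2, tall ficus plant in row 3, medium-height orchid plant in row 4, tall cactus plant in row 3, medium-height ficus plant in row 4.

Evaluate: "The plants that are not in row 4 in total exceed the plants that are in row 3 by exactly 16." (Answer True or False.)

False

There are 21 plants that are not in row 4.
There are 4 plants in row 3.
The claim requires 21 − 4 (= 17) to equal 16, which does not hold.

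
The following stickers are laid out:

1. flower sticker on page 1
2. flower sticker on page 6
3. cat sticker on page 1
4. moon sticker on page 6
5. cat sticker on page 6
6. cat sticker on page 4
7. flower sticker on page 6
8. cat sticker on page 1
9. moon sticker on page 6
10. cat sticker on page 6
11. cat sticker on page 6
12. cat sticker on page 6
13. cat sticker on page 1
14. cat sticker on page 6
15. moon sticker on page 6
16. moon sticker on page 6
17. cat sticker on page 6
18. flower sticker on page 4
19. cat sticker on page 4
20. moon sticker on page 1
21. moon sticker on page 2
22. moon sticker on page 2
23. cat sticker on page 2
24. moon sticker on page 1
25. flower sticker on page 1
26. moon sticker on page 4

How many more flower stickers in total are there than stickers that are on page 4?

1

flower stickers: 5.
stickers on page 4: 4.
5 − 4 = 1.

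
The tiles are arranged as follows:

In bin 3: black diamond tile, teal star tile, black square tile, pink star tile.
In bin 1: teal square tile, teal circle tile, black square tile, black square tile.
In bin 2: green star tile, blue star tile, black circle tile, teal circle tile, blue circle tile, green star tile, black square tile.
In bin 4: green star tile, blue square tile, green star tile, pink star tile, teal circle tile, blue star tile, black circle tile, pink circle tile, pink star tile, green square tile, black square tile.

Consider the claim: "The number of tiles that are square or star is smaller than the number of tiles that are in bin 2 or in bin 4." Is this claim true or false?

There are 18 tiles that are square or star.
There are 18 tiles in bin 2 or in bin 4.
The claim requires 18 < 18, which does not hold.

False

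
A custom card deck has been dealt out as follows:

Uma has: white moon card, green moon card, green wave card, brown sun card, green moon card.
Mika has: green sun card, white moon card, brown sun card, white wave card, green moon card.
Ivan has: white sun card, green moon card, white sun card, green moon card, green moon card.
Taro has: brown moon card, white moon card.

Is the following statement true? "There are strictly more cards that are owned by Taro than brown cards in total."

Count of cards owned by Taro: 2.
There are 3 brown cards.
The claim requires 2 > 3, which does not hold.

False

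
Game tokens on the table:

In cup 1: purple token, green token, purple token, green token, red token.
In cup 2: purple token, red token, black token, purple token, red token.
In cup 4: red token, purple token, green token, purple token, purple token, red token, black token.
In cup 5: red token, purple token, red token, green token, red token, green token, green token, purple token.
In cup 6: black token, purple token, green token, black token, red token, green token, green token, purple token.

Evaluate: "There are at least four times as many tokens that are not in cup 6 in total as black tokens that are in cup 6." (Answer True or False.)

True

tokens that are not in cup 6: 25.
black tokens in cup 6: 2.
The claim requires 25 ≥ 4 × 2 = 8, which holds.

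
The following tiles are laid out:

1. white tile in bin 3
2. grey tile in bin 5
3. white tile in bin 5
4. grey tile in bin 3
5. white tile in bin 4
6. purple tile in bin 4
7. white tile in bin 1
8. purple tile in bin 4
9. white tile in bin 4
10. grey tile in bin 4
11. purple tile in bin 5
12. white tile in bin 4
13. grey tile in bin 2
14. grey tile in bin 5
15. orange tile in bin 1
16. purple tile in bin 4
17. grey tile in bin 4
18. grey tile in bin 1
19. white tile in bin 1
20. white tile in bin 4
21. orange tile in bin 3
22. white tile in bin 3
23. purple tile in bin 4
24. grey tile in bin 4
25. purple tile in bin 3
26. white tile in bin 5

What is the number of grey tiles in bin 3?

1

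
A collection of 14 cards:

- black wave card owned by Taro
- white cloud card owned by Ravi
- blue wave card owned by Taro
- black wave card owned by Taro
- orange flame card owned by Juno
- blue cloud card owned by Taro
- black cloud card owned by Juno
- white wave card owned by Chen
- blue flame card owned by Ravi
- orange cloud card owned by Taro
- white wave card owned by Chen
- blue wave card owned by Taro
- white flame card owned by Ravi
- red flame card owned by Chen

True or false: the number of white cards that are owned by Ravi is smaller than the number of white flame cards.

Count of white cards owned by Ravi: 2.
There is 1 white flame card.
The claim requires 2 < 1, which does not hold.

False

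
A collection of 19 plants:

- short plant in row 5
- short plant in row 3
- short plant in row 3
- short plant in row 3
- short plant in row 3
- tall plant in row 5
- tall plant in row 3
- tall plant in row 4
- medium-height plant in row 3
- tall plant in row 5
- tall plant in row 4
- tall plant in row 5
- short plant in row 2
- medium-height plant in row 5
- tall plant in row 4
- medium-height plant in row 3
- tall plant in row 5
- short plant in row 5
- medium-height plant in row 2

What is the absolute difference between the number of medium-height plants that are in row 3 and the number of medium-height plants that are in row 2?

medium-height plants in row 3: 2. medium-height plants in row 2: 1.
|2 − 1| = 2 − 1 = 1.

1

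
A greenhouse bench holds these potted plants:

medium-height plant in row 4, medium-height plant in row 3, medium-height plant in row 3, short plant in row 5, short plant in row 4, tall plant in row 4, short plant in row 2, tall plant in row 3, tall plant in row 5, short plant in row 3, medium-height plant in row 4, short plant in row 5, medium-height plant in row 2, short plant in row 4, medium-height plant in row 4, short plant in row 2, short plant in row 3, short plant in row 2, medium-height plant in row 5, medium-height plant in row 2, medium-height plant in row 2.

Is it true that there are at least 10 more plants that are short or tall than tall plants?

False

plants that are short or tall: 12.
tall plants: 3.
The claim requires 12 − 3 = 9 ≥ 10, which does not hold.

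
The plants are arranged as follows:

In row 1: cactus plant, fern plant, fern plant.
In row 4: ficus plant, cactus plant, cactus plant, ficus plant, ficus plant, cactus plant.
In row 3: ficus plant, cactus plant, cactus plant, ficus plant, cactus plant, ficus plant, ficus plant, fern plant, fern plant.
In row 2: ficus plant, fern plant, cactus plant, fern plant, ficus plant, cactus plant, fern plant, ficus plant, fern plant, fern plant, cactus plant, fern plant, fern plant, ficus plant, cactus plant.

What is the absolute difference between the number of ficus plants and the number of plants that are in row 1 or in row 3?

1

ficus plants: 11. plants in row 1 or in row 3: 12.
|11 − 12| = 12 − 11 = 1.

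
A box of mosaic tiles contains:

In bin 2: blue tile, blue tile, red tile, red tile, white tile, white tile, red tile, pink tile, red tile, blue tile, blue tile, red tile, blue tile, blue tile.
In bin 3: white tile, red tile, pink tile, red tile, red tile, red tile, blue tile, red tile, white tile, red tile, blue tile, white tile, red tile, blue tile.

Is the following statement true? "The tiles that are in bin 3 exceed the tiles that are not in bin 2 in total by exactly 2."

tiles in bin 3: 14.
tiles that are not in bin 2: 14.
The claim requires 14 − 14 (= 0) to equal 2, which does not hold.

False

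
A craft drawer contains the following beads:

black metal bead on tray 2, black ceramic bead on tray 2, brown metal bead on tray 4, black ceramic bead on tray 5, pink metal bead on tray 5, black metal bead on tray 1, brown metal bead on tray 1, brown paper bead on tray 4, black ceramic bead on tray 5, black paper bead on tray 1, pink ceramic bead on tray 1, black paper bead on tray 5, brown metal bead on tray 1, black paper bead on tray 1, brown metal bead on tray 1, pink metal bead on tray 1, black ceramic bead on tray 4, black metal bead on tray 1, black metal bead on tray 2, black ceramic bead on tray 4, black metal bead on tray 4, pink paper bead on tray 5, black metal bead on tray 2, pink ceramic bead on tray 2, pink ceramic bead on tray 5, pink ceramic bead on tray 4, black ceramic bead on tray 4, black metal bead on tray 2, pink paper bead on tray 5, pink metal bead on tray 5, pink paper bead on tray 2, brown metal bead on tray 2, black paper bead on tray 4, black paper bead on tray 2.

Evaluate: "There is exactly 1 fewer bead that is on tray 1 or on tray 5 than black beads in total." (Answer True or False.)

True

beads on tray 1 or on tray 5: 17.
black beads: 18.
The claim requires 18 − 17 (= 1) to equal 1, which holds.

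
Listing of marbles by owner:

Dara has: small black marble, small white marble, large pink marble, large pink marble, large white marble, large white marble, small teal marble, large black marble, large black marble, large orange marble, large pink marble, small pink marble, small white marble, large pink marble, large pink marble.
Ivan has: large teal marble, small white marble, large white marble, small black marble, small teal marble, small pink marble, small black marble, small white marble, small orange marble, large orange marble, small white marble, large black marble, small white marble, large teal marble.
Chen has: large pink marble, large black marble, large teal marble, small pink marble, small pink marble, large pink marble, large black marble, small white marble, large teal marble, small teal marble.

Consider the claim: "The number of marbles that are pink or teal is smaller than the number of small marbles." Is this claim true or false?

False

|marbles that are pink or teal| = 18.
|small marbles| = 18.
The claim requires 18 < 18, which does not hold.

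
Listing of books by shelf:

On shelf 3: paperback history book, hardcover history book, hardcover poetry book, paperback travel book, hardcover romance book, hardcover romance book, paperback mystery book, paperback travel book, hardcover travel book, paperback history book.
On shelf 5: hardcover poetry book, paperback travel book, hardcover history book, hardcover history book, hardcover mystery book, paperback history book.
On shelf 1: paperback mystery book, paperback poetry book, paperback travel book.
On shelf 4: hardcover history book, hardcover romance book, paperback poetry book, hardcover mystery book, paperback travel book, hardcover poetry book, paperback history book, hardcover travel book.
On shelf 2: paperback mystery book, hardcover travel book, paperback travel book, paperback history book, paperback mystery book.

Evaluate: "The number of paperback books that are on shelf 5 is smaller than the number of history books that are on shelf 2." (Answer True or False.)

False

paperback books on shelf 5: 2.
history books on shelf 2: 1.
The claim requires 2 < 1, which does not hold.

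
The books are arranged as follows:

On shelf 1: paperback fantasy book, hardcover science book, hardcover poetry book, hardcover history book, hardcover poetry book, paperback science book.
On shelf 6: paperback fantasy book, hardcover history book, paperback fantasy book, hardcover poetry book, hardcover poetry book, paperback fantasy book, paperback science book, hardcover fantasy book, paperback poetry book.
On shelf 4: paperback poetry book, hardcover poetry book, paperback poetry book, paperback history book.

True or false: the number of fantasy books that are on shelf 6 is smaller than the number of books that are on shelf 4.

False

There are 4 fantasy books on shelf 6.
There are 4 books on shelf 4.
The claim requires 4 < 4, which does not hold.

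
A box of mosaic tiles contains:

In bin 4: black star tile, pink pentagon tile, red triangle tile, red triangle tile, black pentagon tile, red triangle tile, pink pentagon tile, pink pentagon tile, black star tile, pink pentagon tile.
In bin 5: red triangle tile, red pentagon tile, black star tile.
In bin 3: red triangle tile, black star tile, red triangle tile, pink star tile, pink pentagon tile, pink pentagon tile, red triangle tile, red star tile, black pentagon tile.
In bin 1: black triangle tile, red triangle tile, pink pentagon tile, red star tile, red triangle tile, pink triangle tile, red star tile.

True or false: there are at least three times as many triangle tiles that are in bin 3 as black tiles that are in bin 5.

True

triangle tiles in bin 3: 3.
black tiles in bin 5: 1.
The claim requires 3 ≥ 3 × 1 = 3, which holds.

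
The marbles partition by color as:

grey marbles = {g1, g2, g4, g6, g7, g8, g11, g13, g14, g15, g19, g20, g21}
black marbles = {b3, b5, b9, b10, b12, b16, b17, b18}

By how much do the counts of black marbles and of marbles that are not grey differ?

black marbles: 8. marbles that are not grey: 8.
|8 − 8| = 8 − 8 = 0.

0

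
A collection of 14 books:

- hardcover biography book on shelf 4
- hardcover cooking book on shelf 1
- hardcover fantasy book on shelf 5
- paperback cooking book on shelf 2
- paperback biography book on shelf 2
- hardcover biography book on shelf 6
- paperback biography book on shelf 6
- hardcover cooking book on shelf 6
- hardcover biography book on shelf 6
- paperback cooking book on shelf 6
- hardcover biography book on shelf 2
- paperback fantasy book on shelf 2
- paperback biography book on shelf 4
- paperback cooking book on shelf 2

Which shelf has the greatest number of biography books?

Counts by shelf (restricted to biography books): shelf 6→3, shelf 4→2, shelf 2→2, shelf 1→0, shelf 5→0.
The maximum is 3, held uniquely by shelf 6.

shelf 6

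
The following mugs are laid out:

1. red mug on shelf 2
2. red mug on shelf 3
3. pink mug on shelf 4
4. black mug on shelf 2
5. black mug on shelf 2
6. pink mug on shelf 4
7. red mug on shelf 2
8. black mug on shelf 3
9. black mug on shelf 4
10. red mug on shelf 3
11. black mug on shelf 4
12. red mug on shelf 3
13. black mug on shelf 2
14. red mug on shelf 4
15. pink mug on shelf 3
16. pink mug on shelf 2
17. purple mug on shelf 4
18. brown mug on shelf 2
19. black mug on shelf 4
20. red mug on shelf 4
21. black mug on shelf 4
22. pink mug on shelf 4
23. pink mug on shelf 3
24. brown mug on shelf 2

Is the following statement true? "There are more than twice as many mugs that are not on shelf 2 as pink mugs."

There are 16 mugs that are not on shelf 2.
There are 6 pink mugs.
The claim requires 16 > 2 × 6 = 12, which holds.

True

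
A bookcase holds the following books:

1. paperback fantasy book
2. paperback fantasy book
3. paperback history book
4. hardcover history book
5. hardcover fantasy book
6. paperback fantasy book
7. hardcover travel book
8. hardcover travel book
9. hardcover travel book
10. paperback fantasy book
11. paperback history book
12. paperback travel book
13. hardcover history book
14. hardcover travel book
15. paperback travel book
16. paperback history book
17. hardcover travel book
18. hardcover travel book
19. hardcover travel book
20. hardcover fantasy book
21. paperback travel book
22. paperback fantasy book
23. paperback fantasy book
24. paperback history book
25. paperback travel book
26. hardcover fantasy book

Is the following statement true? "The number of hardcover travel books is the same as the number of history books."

False

There are 7 hardcover travel books.
There are 6 history books.
The claim requires 7 = 6, which does not hold.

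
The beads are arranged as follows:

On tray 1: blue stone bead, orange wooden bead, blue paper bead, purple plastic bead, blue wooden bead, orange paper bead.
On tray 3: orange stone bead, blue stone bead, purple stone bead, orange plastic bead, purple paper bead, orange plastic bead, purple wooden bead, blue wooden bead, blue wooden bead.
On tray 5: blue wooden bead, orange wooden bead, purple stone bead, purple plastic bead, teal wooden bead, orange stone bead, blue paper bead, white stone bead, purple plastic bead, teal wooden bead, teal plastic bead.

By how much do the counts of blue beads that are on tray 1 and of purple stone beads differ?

blue beads on tray 1: 3. purple stone beads: 2.
|3 − 2| = 3 − 2 = 1.

1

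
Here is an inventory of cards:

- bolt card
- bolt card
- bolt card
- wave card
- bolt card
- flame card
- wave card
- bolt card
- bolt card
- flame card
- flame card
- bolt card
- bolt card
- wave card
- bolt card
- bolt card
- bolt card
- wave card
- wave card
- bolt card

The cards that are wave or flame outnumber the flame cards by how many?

cards that are wave or flame: 8.
flame cards: 3.
8 − 3 = 5.

5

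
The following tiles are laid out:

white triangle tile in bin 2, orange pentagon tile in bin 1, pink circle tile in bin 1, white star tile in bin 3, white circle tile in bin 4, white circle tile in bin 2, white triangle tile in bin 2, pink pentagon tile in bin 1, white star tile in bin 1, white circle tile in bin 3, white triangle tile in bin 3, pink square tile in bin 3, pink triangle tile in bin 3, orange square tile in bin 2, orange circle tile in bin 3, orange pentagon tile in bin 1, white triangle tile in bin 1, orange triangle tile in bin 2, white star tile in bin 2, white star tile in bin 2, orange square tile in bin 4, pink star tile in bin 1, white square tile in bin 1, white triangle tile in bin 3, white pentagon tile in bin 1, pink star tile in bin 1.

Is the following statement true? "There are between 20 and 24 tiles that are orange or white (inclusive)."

True

There are 20 tiles that are orange or white.
The claim requires 20 ≤ 20 ≤ 24, which holds.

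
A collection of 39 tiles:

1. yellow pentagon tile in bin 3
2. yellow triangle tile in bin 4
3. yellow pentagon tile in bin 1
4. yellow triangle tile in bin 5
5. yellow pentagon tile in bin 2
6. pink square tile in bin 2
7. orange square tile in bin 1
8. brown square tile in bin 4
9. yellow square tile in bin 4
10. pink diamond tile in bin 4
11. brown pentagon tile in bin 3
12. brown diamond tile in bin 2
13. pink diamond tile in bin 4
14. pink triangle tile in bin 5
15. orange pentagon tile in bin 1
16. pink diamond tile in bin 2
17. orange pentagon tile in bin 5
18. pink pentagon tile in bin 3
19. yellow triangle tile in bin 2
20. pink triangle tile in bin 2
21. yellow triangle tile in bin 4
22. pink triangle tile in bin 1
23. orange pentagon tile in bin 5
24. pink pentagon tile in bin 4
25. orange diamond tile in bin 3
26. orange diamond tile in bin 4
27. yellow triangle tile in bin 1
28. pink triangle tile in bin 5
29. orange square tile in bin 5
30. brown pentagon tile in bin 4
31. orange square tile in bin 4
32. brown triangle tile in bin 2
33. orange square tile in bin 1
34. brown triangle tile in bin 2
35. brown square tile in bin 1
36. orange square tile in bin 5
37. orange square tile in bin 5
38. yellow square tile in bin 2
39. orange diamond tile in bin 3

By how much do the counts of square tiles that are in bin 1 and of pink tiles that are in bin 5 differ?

1

square tiles in bin 1: 3. pink tiles in bin 5: 2.
|3 − 2| = 3 − 2 = 1.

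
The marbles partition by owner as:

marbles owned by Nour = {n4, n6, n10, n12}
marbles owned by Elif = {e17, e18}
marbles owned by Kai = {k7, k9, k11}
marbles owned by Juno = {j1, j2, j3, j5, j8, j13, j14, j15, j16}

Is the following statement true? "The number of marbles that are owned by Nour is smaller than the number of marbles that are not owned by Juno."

True

marbles owned by Nour: 4.
marbles that are not owned by Juno: 9.
The claim requires 4 < 9, which holds.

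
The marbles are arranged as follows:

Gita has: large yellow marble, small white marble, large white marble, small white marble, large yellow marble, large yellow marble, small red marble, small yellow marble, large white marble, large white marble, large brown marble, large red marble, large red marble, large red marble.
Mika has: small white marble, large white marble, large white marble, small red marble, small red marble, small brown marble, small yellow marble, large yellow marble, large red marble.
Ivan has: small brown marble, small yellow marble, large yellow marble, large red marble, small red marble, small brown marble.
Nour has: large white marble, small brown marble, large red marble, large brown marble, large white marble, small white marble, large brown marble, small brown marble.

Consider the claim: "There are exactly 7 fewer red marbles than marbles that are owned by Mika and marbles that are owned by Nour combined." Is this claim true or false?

red marbles: 10.
marbles owned by Mika: 9; marbles owned by Nour: 8; combined: 9 + 8 = 17.
The claim requires 17 − 10 (= 7) to equal 7, which holds.

True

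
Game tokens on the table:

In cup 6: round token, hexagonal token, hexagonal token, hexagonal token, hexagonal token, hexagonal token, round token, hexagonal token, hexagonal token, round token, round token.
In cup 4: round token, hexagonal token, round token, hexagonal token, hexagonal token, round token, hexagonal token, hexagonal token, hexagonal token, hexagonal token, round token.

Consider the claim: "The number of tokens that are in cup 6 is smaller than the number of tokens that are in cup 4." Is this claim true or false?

|tokens in cup 6| = 11.
|tokens in cup 4| = 11.
The claim requires 11 < 11, which does not hold.

False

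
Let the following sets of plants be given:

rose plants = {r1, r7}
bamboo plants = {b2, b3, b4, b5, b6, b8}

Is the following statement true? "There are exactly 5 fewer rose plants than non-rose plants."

There are 2 rose plants.
There are 6 non-rose plants.
The claim requires 6 − 2 (= 4) to equal 5, which does not hold.

False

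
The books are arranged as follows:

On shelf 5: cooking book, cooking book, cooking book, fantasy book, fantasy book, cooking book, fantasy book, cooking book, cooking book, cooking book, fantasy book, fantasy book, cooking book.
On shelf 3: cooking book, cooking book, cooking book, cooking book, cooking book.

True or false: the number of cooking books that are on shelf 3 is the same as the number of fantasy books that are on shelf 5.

There are 5 cooking books on shelf 3.
There are 5 fantasy books on shelf 5.
The claim requires 5 = 5, which holds.

True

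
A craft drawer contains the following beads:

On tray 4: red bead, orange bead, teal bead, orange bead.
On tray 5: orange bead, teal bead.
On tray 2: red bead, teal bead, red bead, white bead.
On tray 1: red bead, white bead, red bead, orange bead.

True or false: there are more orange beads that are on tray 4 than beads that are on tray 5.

orange beads on tray 4: 2.
beads on tray 5: 2.
The claim requires 2 > 2, which does not hold.

False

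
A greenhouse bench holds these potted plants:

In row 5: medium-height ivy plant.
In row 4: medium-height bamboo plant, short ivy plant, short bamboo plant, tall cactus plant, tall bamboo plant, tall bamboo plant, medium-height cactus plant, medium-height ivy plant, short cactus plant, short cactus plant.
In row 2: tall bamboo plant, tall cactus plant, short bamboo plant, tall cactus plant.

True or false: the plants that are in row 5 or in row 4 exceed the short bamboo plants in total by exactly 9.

True

plants in row 5 or in row 4: 11.
short bamboo plants: 2.
The claim requires 11 − 2 (= 9) to equal 9, which holds.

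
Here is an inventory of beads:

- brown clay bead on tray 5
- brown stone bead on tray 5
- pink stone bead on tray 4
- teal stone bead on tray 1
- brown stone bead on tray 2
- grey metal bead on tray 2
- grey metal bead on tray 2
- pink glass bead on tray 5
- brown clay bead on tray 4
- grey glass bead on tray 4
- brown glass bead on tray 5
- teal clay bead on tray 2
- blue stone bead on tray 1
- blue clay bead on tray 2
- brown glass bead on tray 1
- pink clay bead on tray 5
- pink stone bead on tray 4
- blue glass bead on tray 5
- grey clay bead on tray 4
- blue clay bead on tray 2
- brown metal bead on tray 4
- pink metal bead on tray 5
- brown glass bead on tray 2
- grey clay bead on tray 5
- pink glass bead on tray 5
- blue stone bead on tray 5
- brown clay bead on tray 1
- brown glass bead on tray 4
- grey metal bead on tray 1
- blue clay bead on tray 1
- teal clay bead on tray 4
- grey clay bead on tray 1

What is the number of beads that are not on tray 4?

24

Total beads: 32; with the excluded value: 8; remaining 32 − 8 = 24.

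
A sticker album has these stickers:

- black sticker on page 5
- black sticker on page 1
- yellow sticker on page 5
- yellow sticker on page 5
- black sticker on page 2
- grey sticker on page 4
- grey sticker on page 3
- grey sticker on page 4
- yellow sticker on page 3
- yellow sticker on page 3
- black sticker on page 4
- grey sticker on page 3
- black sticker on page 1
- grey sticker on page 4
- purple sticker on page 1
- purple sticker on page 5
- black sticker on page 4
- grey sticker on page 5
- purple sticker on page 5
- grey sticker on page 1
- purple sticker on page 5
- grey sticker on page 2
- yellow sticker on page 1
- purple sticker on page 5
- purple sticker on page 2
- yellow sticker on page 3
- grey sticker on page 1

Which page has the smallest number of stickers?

Counts by page: page 5→8, page 1→6, page 4→5, page 3→5, page 2→3.
The minimum is 3, held uniquely by page 2.

page 2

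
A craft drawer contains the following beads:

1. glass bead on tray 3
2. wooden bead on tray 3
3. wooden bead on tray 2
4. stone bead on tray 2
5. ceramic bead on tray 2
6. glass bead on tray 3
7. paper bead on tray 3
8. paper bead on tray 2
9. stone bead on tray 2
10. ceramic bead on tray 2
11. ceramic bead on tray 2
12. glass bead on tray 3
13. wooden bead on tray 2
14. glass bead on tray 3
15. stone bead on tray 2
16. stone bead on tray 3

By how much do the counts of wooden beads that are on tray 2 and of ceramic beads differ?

wooden beads on tray 2: 2. ceramic beads: 3.
|2 − 3| = 3 − 2 = 1.

1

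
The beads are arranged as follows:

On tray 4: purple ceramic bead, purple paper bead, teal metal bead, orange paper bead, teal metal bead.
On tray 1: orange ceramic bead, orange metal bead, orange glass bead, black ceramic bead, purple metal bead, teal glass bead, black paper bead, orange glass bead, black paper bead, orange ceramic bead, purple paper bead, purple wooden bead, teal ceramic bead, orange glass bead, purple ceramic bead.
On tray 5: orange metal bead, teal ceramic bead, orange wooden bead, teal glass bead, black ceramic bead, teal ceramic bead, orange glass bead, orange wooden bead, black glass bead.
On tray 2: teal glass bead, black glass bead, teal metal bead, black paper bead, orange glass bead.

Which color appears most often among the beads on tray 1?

orange

Counts by color (restricted to beads on tray 1): orange 6, purple 4, black 3, teal 2.
The maximum is 6, held uniquely by orange.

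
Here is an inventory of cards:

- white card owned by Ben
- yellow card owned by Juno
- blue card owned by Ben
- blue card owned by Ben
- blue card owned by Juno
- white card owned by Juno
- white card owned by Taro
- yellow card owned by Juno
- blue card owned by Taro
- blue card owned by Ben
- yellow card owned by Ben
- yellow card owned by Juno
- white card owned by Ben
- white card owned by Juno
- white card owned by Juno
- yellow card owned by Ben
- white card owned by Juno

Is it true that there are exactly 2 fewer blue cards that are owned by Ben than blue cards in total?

|blue cards owned by Ben| = 3.
|blue cards| = 5.
The claim requires 5 − 3 (= 2) to equal 2, which holds.

True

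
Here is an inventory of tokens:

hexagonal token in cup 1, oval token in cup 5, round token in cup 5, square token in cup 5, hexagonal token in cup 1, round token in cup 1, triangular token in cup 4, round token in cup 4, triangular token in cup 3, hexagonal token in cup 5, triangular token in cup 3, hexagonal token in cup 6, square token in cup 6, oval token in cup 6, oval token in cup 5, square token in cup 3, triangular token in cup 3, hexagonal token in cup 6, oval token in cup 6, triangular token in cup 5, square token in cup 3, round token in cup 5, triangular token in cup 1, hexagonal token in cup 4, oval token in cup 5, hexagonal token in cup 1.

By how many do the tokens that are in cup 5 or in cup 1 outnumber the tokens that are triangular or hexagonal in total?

tokens in cup 5 or in cup 1: 13.
tokens that are triangular or hexagonal: 13.
13 − 13 = 0.

0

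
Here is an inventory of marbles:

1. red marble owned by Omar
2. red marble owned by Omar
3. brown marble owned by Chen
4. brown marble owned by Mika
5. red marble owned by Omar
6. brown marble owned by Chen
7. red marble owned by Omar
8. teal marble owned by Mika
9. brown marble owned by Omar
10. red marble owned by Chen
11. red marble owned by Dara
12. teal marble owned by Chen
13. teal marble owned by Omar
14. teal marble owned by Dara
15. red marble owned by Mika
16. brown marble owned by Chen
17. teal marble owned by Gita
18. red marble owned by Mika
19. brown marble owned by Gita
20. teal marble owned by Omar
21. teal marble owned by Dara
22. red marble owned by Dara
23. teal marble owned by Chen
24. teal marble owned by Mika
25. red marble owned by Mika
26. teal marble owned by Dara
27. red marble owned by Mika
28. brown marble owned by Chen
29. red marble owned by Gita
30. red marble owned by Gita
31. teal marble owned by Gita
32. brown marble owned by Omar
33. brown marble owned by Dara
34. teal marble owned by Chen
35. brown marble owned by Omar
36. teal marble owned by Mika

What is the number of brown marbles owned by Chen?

4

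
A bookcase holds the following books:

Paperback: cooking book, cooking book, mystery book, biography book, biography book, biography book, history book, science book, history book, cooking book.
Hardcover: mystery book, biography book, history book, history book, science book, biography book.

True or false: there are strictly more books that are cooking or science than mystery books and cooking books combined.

|books that are cooking or science| = 5.
mystery books: 2; cooking books: 3; combined: 2 + 3 = 5.
The claim requires 5 > 5, which does not hold.

False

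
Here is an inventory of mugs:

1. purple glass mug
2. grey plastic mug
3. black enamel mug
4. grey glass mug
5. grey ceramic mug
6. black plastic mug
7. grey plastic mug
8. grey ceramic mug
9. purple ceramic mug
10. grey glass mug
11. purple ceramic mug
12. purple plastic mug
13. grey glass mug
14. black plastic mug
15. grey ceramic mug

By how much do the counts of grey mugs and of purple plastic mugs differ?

7

grey mugs: 8. purple plastic mugs: 1.
|8 − 1| = 8 − 1 = 7.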